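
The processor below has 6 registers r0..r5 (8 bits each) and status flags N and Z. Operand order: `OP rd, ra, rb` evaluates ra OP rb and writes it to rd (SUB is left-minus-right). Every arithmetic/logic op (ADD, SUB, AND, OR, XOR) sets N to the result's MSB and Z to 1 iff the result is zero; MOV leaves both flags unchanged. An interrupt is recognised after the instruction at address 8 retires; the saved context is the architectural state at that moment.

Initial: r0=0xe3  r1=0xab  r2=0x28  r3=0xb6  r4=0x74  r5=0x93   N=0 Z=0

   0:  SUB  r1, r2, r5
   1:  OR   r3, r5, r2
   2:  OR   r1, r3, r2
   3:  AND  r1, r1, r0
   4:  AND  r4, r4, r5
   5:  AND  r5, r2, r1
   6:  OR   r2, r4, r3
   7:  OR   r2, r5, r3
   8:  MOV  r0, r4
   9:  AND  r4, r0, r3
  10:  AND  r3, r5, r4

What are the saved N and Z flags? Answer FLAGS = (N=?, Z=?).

after  0: r0=0xe3 r1=0x95 r2=0x28 r3=0xb6 r4=0x74 r5=0x93  N=1 Z=0
after  1: r0=0xe3 r1=0x95 r2=0x28 r3=0xbb r4=0x74 r5=0x93  N=1 Z=0
after  2: r0=0xe3 r1=0xbb r2=0x28 r3=0xbb r4=0x74 r5=0x93  N=1 Z=0
after  3: r0=0xe3 r1=0xa3 r2=0x28 r3=0xbb r4=0x74 r5=0x93  N=1 Z=0
after  4: r0=0xe3 r1=0xa3 r2=0x28 r3=0xbb r4=0x10 r5=0x93  N=0 Z=0
after  5: r0=0xe3 r1=0xa3 r2=0x28 r3=0xbb r4=0x10 r5=0x20  N=0 Z=0
after  6: r0=0xe3 r1=0xa3 r2=0xbb r3=0xbb r4=0x10 r5=0x20  N=1 Z=0
after  7: r0=0xe3 r1=0xa3 r2=0xbb r3=0xbb r4=0x10 r5=0x20  N=1 Z=0
after  8: r0=0x10 r1=0xa3 r2=0xbb r3=0xbb r4=0x10 r5=0x20  N=1 Z=0
-- IRQ taken; context saved, return-PC = 9 --

FLAGS = (N=1, Z=0)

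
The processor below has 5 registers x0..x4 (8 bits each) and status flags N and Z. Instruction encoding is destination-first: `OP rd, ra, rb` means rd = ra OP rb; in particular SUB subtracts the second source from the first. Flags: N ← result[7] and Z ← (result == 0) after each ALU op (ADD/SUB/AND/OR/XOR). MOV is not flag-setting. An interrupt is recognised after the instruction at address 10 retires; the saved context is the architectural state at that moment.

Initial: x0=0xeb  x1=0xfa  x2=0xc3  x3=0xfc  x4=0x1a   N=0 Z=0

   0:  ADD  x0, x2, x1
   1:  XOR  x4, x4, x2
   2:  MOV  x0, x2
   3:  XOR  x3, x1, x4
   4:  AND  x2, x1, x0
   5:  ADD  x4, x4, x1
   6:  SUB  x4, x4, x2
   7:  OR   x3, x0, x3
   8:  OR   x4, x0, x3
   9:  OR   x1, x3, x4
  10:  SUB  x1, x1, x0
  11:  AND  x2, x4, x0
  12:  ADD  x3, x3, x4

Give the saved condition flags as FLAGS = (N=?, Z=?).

after  0: x0=0xbd x1=0xfa x2=0xc3 x3=0xfc x4=0x1a  N=1 Z=0
after  1: x0=0xbd x1=0xfa x2=0xc3 x3=0xfc x4=0xd9  N=1 Z=0
after  2: x0=0xc3 x1=0xfa x2=0xc3 x3=0xfc x4=0xd9  N=1 Z=0
after  3: x0=0xc3 x1=0xfa x2=0xc3 x3=0x23 x4=0xd9  N=0 Z=0
after  4: x0=0xc3 x1=0xfa x2=0xc2 x3=0x23 x4=0xd9  N=1 Z=0
after  5: x0=0xc3 x1=0xfa x2=0xc2 x3=0x23 x4=0xd3  N=1 Z=0
after  6: x0=0xc3 x1=0xfa x2=0xc2 x3=0x23 x4=0x11  N=0 Z=0
after  7: x0=0xc3 x1=0xfa x2=0xc2 x3=0xe3 x4=0x11  N=1 Z=0
after  8: x0=0xc3 x1=0xfa x2=0xc2 x3=0xe3 x4=0xe3  N=1 Z=0
after  9: x0=0xc3 x1=0xe3 x2=0xc2 x3=0xe3 x4=0xe3  N=1 Z=0
after 10: x0=0xc3 x1=0x20 x2=0xc2 x3=0xe3 x4=0xe3  N=0 Z=0
-- IRQ taken; context saved, return-PC = 11 --

FLAGS = (N=0, Z=0)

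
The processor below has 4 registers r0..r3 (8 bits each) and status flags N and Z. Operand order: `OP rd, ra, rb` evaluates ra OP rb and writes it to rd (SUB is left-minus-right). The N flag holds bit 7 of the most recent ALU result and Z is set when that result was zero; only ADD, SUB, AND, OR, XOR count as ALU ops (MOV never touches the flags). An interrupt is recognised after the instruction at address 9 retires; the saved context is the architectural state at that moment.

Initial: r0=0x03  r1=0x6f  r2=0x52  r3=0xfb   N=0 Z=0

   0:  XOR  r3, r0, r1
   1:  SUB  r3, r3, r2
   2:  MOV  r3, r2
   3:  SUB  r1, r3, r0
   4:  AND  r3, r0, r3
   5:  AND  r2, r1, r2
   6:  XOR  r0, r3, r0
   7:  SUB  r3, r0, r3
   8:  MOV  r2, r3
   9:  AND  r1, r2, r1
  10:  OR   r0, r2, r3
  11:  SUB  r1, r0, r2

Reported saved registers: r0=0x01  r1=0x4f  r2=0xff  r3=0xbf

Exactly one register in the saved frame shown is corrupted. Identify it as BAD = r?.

after  0: r0=0x03 r1=0x6f r2=0x52 r3=0x6c  N=0 Z=0
after  1: r0=0x03 r1=0x6f r2=0x52 r3=0x1a  N=0 Z=0
after  2: r0=0x03 r1=0x6f r2=0x52 r3=0x52  N=0 Z=0
after  3: r0=0x03 r1=0x4f r2=0x52 r3=0x52  N=0 Z=0
after  4: r0=0x03 r1=0x4f r2=0x52 r3=0x02  N=0 Z=0
after  5: r0=0x03 r1=0x4f r2=0x42 r3=0x02  N=0 Z=0
after  6: r0=0x01 r1=0x4f r2=0x42 r3=0x02  N=0 Z=0
after  7: r0=0x01 r1=0x4f r2=0x42 r3=0xff  N=1 Z=0
after  8: r0=0x01 r1=0x4f r2=0xff r3=0xff  N=1 Z=0
after  9: r0=0x01 r1=0x4f r2=0xff r3=0xff  N=0 Z=0
-- IRQ taken; context saved, return-PC = 10 --
mismatch: r3: reported 0xbf vs actual 0xff

BAD = r3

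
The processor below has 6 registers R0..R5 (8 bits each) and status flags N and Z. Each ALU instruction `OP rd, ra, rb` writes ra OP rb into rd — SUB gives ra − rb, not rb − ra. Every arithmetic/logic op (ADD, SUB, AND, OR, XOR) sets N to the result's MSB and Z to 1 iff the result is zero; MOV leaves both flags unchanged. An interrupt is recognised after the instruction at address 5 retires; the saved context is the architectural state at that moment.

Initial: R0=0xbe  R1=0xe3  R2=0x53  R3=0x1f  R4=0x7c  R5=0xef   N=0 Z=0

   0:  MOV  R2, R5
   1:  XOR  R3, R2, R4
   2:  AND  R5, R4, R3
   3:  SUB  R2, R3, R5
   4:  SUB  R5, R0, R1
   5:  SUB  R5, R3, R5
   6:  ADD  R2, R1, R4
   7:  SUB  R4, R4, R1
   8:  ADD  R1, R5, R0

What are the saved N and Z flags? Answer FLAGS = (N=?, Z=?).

after  0: R0=0xbe R1=0xe3 R2=0xef R3=0x1f R4=0x7c R5=0xef  N=0 Z=0
after  1: R0=0xbe R1=0xe3 R2=0xef R3=0x93 R4=0x7c R5=0xef  N=1 Z=0
after  2: R0=0xbe R1=0xe3 R2=0xef R3=0x93 R4=0x7c R5=0x10  N=0 Z=0
after  3: R0=0xbe R1=0xe3 R2=0x83 R3=0x93 R4=0x7c R5=0x10  N=1 Z=0
after  4: R0=0xbe R1=0xe3 R2=0x83 R3=0x93 R4=0x7c R5=0xdb  N=1 Z=0
after  5: R0=0xbe R1=0xe3 R2=0x83 R3=0x93 R4=0x7c R5=0xb8  N=1 Z=0
-- IRQ taken; context saved, return-PC = 6 --

FLAGS = (N=1, Z=0)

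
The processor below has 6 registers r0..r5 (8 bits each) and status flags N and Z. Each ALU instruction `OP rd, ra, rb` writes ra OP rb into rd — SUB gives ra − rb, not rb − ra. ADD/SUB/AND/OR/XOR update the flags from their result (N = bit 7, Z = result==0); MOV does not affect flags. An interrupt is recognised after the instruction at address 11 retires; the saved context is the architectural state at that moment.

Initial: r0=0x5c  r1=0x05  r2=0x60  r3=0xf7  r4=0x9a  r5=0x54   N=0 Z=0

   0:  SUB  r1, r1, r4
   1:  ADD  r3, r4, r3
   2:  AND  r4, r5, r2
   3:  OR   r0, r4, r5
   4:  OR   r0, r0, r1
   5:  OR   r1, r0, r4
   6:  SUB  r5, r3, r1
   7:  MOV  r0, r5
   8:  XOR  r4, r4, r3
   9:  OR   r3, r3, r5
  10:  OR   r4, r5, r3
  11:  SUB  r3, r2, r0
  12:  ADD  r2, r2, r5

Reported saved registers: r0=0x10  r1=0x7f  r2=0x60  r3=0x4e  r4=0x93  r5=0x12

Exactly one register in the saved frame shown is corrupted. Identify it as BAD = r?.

after  0: r0=0x5c r1=0x6b r2=0x60 r3=0xf7 r4=0x9a r5=0x54  N=0 Z=0
after  1: r0=0x5c r1=0x6b r2=0x60 r3=0x91 r4=0x9a r5=0x54  N=1 Z=0
after  2: r0=0x5c r1=0x6b r2=0x60 r3=0x91 r4=0x40 r5=0x54  N=0 Z=0
after  3: r0=0x54 r1=0x6b r2=0x60 r3=0x91 r4=0x40 r5=0x54  N=0 Z=0
after  4: r0=0x7f r1=0x6b r2=0x60 r3=0x91 r4=0x40 r5=0x54  N=0 Z=0
after  5: r0=0x7f r1=0x7f r2=0x60 r3=0x91 r4=0x40 r5=0x54  N=0 Z=0
after  6: r0=0x7f r1=0x7f r2=0x60 r3=0x91 r4=0x40 r5=0x12  N=0 Z=0
after  7: r0=0x12 r1=0x7f r2=0x60 r3=0x91 r4=0x40 r5=0x12  N=0 Z=0
after  8: r0=0x12 r1=0x7f r2=0x60 r3=0x91 r4=0xd1 r5=0x12  N=1 Z=0
after  9: r0=0x12 r1=0x7f r2=0x60 r3=0x93 r4=0xd1 r5=0x12  N=1 Z=0
after 10: r0=0x12 r1=0x7f r2=0x60 r3=0x93 r4=0x93 r5=0x12  N=1 Z=0
after 11: r0=0x12 r1=0x7f r2=0x60 r3=0x4e r4=0x93 r5=0x12  N=0 Z=0
-- IRQ taken; context saved, return-PC = 12 --
mismatch: r0: reported 0x10 vs actual 0x12

BAD = r0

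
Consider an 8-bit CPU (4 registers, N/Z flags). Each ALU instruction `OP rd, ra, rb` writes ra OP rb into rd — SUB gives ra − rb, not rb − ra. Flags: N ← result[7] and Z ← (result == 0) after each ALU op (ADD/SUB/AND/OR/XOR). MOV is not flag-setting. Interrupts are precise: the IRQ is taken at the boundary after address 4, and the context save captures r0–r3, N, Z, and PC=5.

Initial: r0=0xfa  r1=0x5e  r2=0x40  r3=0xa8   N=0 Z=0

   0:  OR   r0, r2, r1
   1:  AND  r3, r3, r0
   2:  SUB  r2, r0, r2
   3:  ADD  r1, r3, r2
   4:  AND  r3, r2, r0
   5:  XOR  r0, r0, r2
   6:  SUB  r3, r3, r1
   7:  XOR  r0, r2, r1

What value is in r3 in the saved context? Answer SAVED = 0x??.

after  0: r0=0x5e r1=0x5e r2=0x40 r3=0xa8  N=0 Z=0
after  1: r0=0x5e r1=0x5e r2=0x40 r3=0x08  N=0 Z=0
after  2: r0=0x5e r1=0x5e r2=0x1e r3=0x08  N=0 Z=0
after  3: r0=0x5e r1=0x26 r2=0x1e r3=0x08  N=0 Z=0
after  4: r0=0x5e r1=0x26 r2=0x1e r3=0x1e  N=0 Z=0
-- IRQ taken; context saved, return-PC = 5 --

SAVED = 0x1e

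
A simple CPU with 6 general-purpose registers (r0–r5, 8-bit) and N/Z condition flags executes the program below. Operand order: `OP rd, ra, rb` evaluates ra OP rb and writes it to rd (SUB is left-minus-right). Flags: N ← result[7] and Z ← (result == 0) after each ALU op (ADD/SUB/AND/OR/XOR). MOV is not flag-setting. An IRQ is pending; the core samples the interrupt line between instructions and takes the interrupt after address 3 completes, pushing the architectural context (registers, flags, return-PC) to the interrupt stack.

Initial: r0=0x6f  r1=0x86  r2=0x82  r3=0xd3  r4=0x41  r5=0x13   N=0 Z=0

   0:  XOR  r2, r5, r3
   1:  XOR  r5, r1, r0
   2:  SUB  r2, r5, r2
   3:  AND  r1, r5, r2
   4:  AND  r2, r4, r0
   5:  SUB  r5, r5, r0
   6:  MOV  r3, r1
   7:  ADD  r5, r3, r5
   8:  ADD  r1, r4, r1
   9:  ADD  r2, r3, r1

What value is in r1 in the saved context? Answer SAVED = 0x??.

after  0: r0=0x6f r1=0x86 r2=0xc0 r3=0xd3 r4=0x41 r5=0x13  N=1 Z=0
after  1: r0=0x6f r1=0x86 r2=0xc0 r3=0xd3 r4=0x41 r5=0xe9  N=1 Z=0
after  2: r0=0x6f r1=0x86 r2=0x29 r3=0xd3 r4=0x41 r5=0xe9  N=0 Z=0
after  3: r0=0x6f r1=0x29 r2=0x29 r3=0xd3 r4=0x41 r5=0xe9  N=0 Z=0
-- IRQ taken; context saved, return-PC = 4 --

SAVED = 0x29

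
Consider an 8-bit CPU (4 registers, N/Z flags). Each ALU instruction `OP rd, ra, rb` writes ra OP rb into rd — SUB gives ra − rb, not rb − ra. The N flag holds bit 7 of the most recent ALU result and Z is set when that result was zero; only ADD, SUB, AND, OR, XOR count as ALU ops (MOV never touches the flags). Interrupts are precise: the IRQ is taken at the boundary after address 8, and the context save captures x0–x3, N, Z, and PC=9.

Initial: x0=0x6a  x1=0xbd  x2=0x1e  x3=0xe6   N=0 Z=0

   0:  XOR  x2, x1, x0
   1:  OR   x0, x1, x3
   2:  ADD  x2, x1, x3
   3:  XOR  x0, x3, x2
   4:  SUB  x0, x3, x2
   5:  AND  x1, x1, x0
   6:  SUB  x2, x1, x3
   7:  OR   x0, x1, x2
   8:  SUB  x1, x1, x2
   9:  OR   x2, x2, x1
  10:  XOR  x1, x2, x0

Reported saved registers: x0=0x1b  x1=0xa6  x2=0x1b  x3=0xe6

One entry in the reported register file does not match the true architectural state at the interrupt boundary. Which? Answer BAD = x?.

BAD = x1

after  0: x0=0x6a x1=0xbd x2=0xd7 x3=0xe6  N=1 Z=0
after  1: x0=0xff x1=0xbd x2=0xd7 x3=0xe6  N=1 Z=0
after  2: x0=0xff x1=0xbd x2=0xa3 x3=0xe6  N=1 Z=0
after  3: x0=0x45 x1=0xbd x2=0xa3 x3=0xe6  N=0 Z=0
after  4: x0=0x43 x1=0xbd x2=0xa3 x3=0xe6  N=0 Z=0
after  5: x0=0x43 x1=0x01 x2=0xa3 x3=0xe6  N=0 Z=0
after  6: x0=0x43 x1=0x01 x2=0x1b x3=0xe6  N=0 Z=0
after  7: x0=0x1b x1=0x01 x2=0x1b x3=0xe6  N=0 Z=0
after  8: x0=0x1b x1=0xe6 x2=0x1b x3=0xe6  N=1 Z=0
-- IRQ taken; context saved, return-PC = 9 --
mismatch: x1: reported 0xa6 vs actual 0xe6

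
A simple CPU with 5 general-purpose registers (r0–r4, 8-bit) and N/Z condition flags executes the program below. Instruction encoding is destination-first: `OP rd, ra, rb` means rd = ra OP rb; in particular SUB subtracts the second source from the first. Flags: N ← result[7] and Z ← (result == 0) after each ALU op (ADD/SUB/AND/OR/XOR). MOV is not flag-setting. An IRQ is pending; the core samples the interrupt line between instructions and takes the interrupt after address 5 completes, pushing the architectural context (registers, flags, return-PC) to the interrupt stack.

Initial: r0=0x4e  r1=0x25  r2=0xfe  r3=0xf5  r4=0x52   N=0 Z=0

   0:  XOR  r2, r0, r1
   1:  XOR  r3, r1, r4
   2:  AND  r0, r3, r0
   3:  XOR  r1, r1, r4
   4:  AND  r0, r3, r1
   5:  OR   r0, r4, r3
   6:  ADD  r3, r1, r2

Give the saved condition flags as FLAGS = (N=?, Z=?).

after  0: r0=0x4e r1=0x25 r2=0x6b r3=0xf5 r4=0x52  N=0 Z=0
after  1: r0=0x4e r1=0x25 r2=0x6b r3=0x77 r4=0x52  N=0 Z=0
after  2: r0=0x46 r1=0x25 r2=0x6b r3=0x77 r4=0x52  N=0 Z=0
after  3: r0=0x46 r1=0x77 r2=0x6b r3=0x77 r4=0x52  N=0 Z=0
after  4: r0=0x77 r1=0x77 r2=0x6b r3=0x77 r4=0x52  N=0 Z=0
after  5: r0=0x77 r1=0x77 r2=0x6b r3=0x77 r4=0x52  N=0 Z=0
-- IRQ taken; context saved, return-PC = 6 --

FLAGS = (N=0, Z=0)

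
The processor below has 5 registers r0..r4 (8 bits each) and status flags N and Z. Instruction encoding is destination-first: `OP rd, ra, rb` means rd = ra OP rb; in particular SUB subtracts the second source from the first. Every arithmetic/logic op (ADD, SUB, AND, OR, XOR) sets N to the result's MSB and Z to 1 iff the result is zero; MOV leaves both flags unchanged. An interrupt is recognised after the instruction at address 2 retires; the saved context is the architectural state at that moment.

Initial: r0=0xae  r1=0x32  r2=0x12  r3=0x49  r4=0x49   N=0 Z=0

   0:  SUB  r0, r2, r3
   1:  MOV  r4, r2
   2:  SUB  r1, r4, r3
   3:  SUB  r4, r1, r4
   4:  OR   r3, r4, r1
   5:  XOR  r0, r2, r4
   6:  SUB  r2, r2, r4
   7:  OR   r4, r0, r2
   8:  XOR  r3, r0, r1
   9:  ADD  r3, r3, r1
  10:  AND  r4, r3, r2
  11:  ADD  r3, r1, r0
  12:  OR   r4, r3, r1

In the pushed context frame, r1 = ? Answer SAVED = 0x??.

SAVED = 0xc9

after  0: r0=0xc9 r1=0x32 r2=0x12 r3=0x49 r4=0x49  N=1 Z=0
after  1: r0=0xc9 r1=0x32 r2=0x12 r3=0x49 r4=0x12  N=1 Z=0
after  2: r0=0xc9 r1=0xc9 r2=0x12 r3=0x49 r4=0x12  N=1 Z=0
-- IRQ taken; context saved, return-PC = 3 --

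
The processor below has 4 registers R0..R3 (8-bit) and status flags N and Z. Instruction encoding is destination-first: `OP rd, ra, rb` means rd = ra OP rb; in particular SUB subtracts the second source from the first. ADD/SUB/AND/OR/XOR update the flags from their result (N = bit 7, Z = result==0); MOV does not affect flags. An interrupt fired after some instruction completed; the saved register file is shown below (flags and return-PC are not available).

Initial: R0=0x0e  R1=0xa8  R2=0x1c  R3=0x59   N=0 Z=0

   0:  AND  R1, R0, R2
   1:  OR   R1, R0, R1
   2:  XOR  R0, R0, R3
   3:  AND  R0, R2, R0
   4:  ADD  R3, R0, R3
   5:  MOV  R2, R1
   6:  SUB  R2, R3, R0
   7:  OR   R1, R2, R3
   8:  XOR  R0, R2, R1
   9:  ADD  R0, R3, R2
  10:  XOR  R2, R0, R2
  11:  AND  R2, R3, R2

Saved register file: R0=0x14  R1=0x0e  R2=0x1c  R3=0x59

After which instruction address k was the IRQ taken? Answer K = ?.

K = 3

after  0: R0=0x0e R1=0x0c R2=0x1c R3=0x59  N=0 Z=0
after  1: R0=0x0e R1=0x0e R2=0x1c R3=0x59  N=0 Z=0
after  2: R0=0x57 R1=0x0e R2=0x1c R3=0x59  N=0 Z=0
after  3: R0=0x14 R1=0x0e R2=0x1c R3=0x59  N=0 Z=0
-- IRQ taken; context saved, return-PC = 4 --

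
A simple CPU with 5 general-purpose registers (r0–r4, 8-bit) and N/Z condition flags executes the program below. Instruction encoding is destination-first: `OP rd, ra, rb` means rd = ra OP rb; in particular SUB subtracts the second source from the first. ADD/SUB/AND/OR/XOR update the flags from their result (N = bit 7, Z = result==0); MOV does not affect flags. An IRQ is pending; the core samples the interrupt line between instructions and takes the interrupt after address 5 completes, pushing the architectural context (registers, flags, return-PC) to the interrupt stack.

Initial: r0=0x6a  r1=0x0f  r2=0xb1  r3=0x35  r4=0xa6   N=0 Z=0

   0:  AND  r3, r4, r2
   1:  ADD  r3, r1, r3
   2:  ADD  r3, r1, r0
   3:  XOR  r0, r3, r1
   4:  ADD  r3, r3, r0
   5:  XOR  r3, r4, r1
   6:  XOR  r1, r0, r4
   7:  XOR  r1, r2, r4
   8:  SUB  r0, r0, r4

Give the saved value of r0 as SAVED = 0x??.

after  0: r0=0x6a r1=0x0f r2=0xb1 r3=0xa0 r4=0xa6  N=1 Z=0
after  1: r0=0x6a r1=0x0f r2=0xb1 r3=0xaf r4=0xa6  N=1 Z=0
after  2: r0=0x6a r1=0x0f r2=0xb1 r3=0x79 r4=0xa6  N=0 Z=0
after  3: r0=0x76 r1=0x0f r2=0xb1 r3=0x79 r4=0xa6  N=0 Z=0
after  4: r0=0x76 r1=0x0f r2=0xb1 r3=0xef r4=0xa6  N=1 Z=0
after  5: r0=0x76 r1=0x0f r2=0xb1 r3=0xa9 r4=0xa6  N=1 Z=0
-- IRQ taken; context saved, return-PC = 6 --

SAVED = 0x76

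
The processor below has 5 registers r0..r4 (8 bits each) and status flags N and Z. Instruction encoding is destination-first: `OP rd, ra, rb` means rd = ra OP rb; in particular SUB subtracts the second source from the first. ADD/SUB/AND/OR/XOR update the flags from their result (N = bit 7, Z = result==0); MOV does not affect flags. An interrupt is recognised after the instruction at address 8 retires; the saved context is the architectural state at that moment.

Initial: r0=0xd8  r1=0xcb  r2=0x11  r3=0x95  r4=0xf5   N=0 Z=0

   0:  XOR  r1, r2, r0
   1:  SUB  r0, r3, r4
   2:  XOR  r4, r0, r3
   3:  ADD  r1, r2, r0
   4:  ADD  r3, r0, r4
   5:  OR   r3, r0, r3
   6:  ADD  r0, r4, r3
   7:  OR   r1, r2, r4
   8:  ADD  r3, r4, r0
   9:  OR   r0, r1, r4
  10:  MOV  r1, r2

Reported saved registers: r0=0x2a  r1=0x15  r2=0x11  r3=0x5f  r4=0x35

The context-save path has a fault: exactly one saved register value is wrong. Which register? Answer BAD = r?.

after  0: r0=0xd8 r1=0xc9 r2=0x11 r3=0x95 r4=0xf5  N=1 Z=0
after  1: r0=0xa0 r1=0xc9 r2=0x11 r3=0x95 r4=0xf5  N=1 Z=0
after  2: r0=0xa0 r1=0xc9 r2=0x11 r3=0x95 r4=0x35  N=0 Z=0
after  3: r0=0xa0 r1=0xb1 r2=0x11 r3=0x95 r4=0x35  N=1 Z=0
after  4: r0=0xa0 r1=0xb1 r2=0x11 r3=0xd5 r4=0x35  N=1 Z=0
after  5: r0=0xa0 r1=0xb1 r2=0x11 r3=0xf5 r4=0x35  N=1 Z=0
after  6: r0=0x2a r1=0xb1 r2=0x11 r3=0xf5 r4=0x35  N=0 Z=0
after  7: r0=0x2a r1=0x35 r2=0x11 r3=0xf5 r4=0x35  N=0 Z=0
after  8: r0=0x2a r1=0x35 r2=0x11 r3=0x5f r4=0x35  N=0 Z=0
-- IRQ taken; context saved, return-PC = 9 --
mismatch: r1: reported 0x15 vs actual 0x35

BAD = r1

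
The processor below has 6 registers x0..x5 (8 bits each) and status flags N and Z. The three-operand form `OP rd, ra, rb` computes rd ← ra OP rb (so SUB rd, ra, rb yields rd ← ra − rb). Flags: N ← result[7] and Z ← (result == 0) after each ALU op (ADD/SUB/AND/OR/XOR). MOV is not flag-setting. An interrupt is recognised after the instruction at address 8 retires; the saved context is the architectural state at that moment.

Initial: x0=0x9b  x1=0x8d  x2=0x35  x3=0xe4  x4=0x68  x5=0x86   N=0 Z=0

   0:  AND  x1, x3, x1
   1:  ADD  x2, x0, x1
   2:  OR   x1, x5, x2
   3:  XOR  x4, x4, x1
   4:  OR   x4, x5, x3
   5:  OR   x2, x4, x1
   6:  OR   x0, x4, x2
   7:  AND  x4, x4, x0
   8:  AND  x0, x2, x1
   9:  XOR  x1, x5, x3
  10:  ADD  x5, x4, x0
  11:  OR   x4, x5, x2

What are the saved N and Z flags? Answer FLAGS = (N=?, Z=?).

FLAGS = (N=1, Z=0)

after  0: x0=0x9b x1=0x84 x2=0x35 x3=0xe4 x4=0x68 x5=0x86  N=1 Z=0
after  1: x0=0x9b x1=0x84 x2=0x1f x3=0xe4 x4=0x68 x5=0x86  N=0 Z=0
after  2: x0=0x9b x1=0x9f x2=0x1f x3=0xe4 x4=0x68 x5=0x86  N=1 Z=0
after  3: x0=0x9b x1=0x9f x2=0x1f x3=0xe4 x4=0xf7 x5=0x86  N=1 Z=0
after  4: x0=0x9b x1=0x9f x2=0x1f x3=0xe4 x4=0xe6 x5=0x86  N=1 Z=0
after  5: x0=0x9b x1=0x9f x2=0xff x3=0xe4 x4=0xe6 x5=0x86  N=1 Z=0
after  6: x0=0xff x1=0x9f x2=0xff x3=0xe4 x4=0xe6 x5=0x86  N=1 Z=0
after  7: x0=0xff x1=0x9f x2=0xff x3=0xe4 x4=0xe6 x5=0x86  N=1 Z=0
after  8: x0=0x9f x1=0x9f x2=0xff x3=0xe4 x4=0xe6 x5=0x86  N=1 Z=0
-- IRQ taken; context saved, return-PC = 9 --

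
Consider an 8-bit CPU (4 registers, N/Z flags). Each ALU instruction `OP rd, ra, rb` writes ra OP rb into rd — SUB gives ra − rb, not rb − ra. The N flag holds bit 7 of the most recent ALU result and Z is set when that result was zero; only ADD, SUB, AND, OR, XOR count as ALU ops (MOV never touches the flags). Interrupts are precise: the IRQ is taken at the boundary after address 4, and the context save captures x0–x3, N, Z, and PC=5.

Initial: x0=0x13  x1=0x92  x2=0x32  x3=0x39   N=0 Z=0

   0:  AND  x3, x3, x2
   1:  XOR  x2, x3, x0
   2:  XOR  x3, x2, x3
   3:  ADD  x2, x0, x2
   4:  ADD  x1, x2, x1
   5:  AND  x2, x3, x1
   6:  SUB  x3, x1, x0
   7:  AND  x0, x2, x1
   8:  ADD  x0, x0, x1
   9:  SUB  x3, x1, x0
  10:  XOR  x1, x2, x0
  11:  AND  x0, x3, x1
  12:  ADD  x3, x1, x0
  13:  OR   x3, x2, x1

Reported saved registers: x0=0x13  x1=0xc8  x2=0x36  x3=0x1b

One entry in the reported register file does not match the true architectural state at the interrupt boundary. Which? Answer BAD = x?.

BAD = x3

after  0: x0=0x13 x1=0x92 x2=0x32 x3=0x30  N=0 Z=0
after  1: x0=0x13 x1=0x92 x2=0x23 x3=0x30  N=0 Z=0
after  2: x0=0x13 x1=0x92 x2=0x23 x3=0x13  N=0 Z=0
after  3: x0=0x13 x1=0x92 x2=0x36 x3=0x13  N=0 Z=0
after  4: x0=0x13 x1=0xc8 x2=0x36 x3=0x13  N=1 Z=0
-- IRQ taken; context saved, return-PC = 5 --
mismatch: x3: reported 0x1b vs actual 0x13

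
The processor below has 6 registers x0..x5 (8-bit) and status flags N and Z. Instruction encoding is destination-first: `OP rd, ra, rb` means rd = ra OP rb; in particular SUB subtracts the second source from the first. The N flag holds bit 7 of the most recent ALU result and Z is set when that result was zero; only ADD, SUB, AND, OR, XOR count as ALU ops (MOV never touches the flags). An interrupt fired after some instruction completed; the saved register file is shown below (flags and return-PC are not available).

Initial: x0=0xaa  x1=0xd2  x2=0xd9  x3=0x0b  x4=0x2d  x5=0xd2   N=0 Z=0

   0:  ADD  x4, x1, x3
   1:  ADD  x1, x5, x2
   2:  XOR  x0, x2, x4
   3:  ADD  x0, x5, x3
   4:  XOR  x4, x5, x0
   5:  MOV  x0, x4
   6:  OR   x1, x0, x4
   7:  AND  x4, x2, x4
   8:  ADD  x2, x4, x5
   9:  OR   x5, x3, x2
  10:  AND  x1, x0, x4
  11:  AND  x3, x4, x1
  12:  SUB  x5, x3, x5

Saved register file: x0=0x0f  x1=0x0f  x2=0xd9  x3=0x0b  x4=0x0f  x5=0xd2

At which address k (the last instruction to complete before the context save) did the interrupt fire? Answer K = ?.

after  0: x0=0xaa x1=0xd2 x2=0xd9 x3=0x0b x4=0xdd x5=0xd2  N=1 Z=0
after  1: x0=0xaa x1=0xab x2=0xd9 x3=0x0b x4=0xdd x5=0xd2  N=1 Z=0
after  2: x0=0x04 x1=0xab x2=0xd9 x3=0x0b x4=0xdd x5=0xd2  N=0 Z=0
after  3: x0=0xdd x1=0xab x2=0xd9 x3=0x0b x4=0xdd x5=0xd2  N=1 Z=0
after  4: x0=0xdd x1=0xab x2=0xd9 x3=0x0b x4=0x0f x5=0xd2  N=0 Z=0
after  5: x0=0x0f x1=0xab x2=0xd9 x3=0x0b x4=0x0f x5=0xd2  N=0 Z=0
after  6: x0=0x0f x1=0x0f x2=0xd9 x3=0x0b x4=0x0f x5=0xd2  N=0 Z=0
-- IRQ taken; context saved, return-PC = 7 --

K = 6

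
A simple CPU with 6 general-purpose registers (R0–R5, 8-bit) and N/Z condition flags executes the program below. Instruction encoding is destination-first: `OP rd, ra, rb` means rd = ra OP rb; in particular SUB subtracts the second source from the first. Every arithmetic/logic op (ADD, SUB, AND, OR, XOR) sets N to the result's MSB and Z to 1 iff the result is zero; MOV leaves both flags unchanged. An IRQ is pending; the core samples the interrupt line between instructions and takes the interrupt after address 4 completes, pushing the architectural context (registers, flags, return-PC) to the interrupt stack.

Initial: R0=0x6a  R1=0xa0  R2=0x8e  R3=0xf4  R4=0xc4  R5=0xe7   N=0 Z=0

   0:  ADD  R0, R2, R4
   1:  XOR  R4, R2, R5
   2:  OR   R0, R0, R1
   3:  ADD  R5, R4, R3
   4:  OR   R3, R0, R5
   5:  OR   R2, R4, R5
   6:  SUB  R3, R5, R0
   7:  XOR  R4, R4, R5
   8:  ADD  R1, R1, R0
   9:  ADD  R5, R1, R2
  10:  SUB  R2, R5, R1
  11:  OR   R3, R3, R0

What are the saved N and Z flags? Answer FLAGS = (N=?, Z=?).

FLAGS = (N=1, Z=0)

after  0: R0=0x52 R1=0xa0 R2=0x8e R3=0xf4 R4=0xc4 R5=0xe7  N=0 Z=0
after  1: R0=0x52 R1=0xa0 R2=0x8e R3=0xf4 R4=0x69 R5=0xe7  N=0 Z=0
after  2: R0=0xf2 R1=0xa0 R2=0x8e R3=0xf4 R4=0x69 R5=0xe7  N=1 Z=0
after  3: R0=0xf2 R1=0xa0 R2=0x8e R3=0xf4 R4=0x69 R5=0x5d  N=0 Z=0
after  4: R0=0xf2 R1=0xa0 R2=0x8e R3=0xff R4=0x69 R5=0x5d  N=1 Z=0
-- IRQ taken; context saved, return-PC = 5 --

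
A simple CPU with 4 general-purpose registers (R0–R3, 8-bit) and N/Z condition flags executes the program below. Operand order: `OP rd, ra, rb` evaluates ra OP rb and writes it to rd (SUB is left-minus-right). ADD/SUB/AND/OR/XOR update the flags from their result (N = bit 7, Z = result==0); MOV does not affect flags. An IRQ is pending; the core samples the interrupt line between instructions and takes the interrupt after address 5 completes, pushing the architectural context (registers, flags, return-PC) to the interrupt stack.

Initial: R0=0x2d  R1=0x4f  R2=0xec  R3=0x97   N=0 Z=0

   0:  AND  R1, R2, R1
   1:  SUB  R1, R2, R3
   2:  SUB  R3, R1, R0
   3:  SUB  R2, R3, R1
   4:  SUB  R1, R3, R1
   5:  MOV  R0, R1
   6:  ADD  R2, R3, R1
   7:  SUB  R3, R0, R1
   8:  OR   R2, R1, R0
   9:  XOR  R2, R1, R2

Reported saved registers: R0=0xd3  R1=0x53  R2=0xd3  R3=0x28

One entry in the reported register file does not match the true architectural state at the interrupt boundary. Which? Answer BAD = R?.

after  0: R0=0x2d R1=0x4c R2=0xec R3=0x97  N=0 Z=0
after  1: R0=0x2d R1=0x55 R2=0xec R3=0x97  N=0 Z=0
after  2: R0=0x2d R1=0x55 R2=0xec R3=0x28  N=0 Z=0
after  3: R0=0x2d R1=0x55 R2=0xd3 R3=0x28  N=1 Z=0
after  4: R0=0x2d R1=0xd3 R2=0xd3 R3=0x28  N=1 Z=0
after  5: R0=0xd3 R1=0xd3 R2=0xd3 R3=0x28  N=1 Z=0
-- IRQ taken; context saved, return-PC = 6 --
mismatch: R1: reported 0x53 vs actual 0xd3

BAD = R1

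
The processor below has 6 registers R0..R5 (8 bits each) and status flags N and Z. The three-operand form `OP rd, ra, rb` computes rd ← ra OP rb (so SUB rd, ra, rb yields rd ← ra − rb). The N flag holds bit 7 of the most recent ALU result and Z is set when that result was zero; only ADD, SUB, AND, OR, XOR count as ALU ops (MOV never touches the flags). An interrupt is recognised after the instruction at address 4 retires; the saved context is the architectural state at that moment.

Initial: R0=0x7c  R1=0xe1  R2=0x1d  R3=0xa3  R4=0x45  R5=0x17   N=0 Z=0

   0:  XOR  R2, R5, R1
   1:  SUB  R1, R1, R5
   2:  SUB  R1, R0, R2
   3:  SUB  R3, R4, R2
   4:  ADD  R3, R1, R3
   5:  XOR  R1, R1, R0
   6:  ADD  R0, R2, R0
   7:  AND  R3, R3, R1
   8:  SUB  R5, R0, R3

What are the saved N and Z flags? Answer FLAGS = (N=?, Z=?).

after  0: R0=0x7c R1=0xe1 R2=0xf6 R3=0xa3 R4=0x45 R5=0x17  N=1 Z=0
after  1: R0=0x7c R1=0xca R2=0xf6 R3=0xa3 R4=0x45 R5=0x17  N=1 Z=0
after  2: R0=0x7c R1=0x86 R2=0xf6 R3=0xa3 R4=0x45 R5=0x17  N=1 Z=0
after  3: R0=0x7c R1=0x86 R2=0xf6 R3=0x4f R4=0x45 R5=0x17  N=0 Z=0
after  4: R0=0x7c R1=0x86 R2=0xf6 R3=0xd5 R4=0x45 R5=0x17  N=1 Z=0
-- IRQ taken; context saved, return-PC = 5 --

FLAGS = (N=1, Z=0)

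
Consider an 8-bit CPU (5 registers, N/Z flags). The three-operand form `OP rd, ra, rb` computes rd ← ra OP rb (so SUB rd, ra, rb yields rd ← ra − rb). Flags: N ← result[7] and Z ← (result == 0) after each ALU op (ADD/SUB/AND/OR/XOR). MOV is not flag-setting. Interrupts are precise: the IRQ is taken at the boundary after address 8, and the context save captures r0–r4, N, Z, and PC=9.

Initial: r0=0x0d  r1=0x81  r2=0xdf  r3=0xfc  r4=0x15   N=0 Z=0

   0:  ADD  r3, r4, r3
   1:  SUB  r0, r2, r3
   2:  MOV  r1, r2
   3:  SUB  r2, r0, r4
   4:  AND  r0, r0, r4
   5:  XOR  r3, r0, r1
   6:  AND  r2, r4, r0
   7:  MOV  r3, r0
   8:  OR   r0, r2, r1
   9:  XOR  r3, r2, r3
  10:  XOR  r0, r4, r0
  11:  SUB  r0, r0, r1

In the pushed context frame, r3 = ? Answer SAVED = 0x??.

after  0: r0=0x0d r1=0x81 r2=0xdf r3=0x11 r4=0x15  N=0 Z=0
after  1: r0=0xce r1=0x81 r2=0xdf r3=0x11 r4=0x15  N=1 Z=0
after  2: r0=0xce r1=0xdf r2=0xdf r3=0x11 r4=0x15  N=1 Z=0
after  3: r0=0xce r1=0xdf r2=0xb9 r3=0x11 r4=0x15  N=1 Z=0
after  4: r0=0x04 r1=0xdf r2=0xb9 r3=0x11 r4=0x15  N=0 Z=0
after  5: r0=0x04 r1=0xdf r2=0xb9 r3=0xdb r4=0x15  N=1 Z=0
after  6: r0=0x04 r1=0xdf r2=0x04 r3=0xdb r4=0x15  N=0 Z=0
after  7: r0=0x04 r1=0xdf r2=0x04 r3=0x04 r4=0x15  N=0 Z=0
after  8: r0=0xdf r1=0xdf r2=0x04 r3=0x04 r4=0x15  N=1 Z=0
-- IRQ taken; context saved, return-PC = 9 --

SAVED = 0x04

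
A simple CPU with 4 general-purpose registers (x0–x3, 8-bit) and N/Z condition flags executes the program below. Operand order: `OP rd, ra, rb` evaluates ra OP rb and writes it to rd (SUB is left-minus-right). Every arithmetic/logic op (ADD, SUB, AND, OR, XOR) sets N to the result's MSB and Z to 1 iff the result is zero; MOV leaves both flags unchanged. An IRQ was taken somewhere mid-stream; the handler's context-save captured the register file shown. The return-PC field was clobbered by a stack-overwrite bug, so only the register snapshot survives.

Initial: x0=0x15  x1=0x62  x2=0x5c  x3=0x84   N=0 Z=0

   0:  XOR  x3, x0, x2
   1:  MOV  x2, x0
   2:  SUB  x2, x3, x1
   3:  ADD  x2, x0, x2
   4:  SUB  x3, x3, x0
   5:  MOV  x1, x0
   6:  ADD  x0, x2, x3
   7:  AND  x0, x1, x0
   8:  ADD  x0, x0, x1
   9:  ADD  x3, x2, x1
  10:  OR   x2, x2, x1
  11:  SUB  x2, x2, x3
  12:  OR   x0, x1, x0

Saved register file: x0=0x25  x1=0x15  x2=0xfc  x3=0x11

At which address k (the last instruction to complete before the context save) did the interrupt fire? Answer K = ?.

K = 9

after  0: x0=0x15 x1=0x62 x2=0x5c x3=0x49  N=0 Z=0
after  1: x0=0x15 x1=0x62 x2=0x15 x3=0x49  N=0 Z=0
after  2: x0=0x15 x1=0x62 x2=0xe7 x3=0x49  N=1 Z=0
after  3: x0=0x15 x1=0x62 x2=0xfc x3=0x49  N=1 Z=0
after  4: x0=0x15 x1=0x62 x2=0xfc x3=0x34  N=0 Z=0
after  5: x0=0x15 x1=0x15 x2=0xfc x3=0x34  N=0 Z=0
after  6: x0=0x30 x1=0x15 x2=0xfc x3=0x34  N=0 Z=0
after  7: x0=0x10 x1=0x15 x2=0xfc x3=0x34  N=0 Z=0
after  8: x0=0x25 x1=0x15 x2=0xfc x3=0x34  N=0 Z=0
after  9: x0=0x25 x1=0x15 x2=0xfc x3=0x11  N=0 Z=0
-- IRQ taken; context saved, return-PC = 10 --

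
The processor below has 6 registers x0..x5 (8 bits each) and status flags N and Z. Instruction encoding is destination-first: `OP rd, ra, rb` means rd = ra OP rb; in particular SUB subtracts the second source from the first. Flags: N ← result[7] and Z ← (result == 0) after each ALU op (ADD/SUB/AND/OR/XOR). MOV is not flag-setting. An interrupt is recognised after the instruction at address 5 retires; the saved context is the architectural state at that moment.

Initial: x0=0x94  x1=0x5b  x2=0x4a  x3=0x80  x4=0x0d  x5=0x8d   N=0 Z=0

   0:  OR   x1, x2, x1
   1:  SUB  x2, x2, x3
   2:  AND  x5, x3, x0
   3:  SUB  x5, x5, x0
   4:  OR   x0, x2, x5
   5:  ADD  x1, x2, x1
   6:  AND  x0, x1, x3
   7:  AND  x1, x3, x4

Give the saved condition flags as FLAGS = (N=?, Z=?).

after  0: x0=0x94 x1=0x5b x2=0x4a x3=0x80 x4=0x0d x5=0x8d  N=0 Z=0
after  1: x0=0x94 x1=0x5b x2=0xca x3=0x80 x4=0x0d x5=0x8d  N=1 Z=0
after  2: x0=0x94 x1=0x5b x2=0xca x3=0x80 x4=0x0d x5=0x80  N=1 Z=0
after  3: x0=0x94 x1=0x5b x2=0xca x3=0x80 x4=0x0d x5=0xec  N=1 Z=0
after  4: x0=0xee x1=0x5b x2=0xca x3=0x80 x4=0x0d x5=0xec  N=1 Z=0
after  5: x0=0xee x1=0x25 x2=0xca x3=0x80 x4=0x0d x5=0xec  N=0 Z=0
-- IRQ taken; context saved, return-PC = 6 --

FLAGS = (N=0, Z=0)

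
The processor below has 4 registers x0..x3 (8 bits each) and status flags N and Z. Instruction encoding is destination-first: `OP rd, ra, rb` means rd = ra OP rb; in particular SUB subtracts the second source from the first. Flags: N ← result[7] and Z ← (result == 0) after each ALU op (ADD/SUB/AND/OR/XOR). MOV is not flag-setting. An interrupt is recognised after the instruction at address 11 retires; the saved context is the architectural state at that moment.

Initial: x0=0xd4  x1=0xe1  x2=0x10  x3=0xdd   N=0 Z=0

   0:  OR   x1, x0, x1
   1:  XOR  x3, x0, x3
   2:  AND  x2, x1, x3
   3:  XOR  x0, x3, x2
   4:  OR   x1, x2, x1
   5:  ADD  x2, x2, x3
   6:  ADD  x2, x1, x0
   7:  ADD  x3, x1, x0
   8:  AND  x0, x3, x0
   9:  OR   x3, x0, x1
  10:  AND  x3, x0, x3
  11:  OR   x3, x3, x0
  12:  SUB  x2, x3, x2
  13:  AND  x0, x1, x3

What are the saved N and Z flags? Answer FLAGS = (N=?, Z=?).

after  0: x0=0xd4 x1=0xf5 x2=0x10 x3=0xdd  N=1 Z=0
after  1: x0=0xd4 x1=0xf5 x2=0x10 x3=0x09  N=0 Z=0
after  2: x0=0xd4 x1=0xf5 x2=0x01 x3=0x09  N=0 Z=0
after  3: x0=0x08 x1=0xf5 x2=0x01 x3=0x09  N=0 Z=0
after  4: x0=0x08 x1=0xf5 x2=0x01 x3=0x09  N=1 Z=0
after  5: x0=0x08 x1=0xf5 x2=0x0a x3=0x09  N=0 Z=0
after  6: x0=0x08 x1=0xf5 x2=0xfd x3=0x09  N=1 Z=0
after  7: x0=0x08 x1=0xf5 x2=0xfd x3=0xfd  N=1 Z=0
after  8: x0=0x08 x1=0xf5 x2=0xfd x3=0xfd  N=0 Z=0
after  9: x0=0x08 x1=0xf5 x2=0xfd x3=0xfd  N=1 Z=0
after 10: x0=0x08 x1=0xf5 x2=0xfd x3=0x08  N=0 Z=0
after 11: x0=0x08 x1=0xf5 x2=0xfd x3=0x08  N=0 Z=0
-- IRQ taken; context saved, return-PC = 12 --

FLAGS = (N=0, Z=0)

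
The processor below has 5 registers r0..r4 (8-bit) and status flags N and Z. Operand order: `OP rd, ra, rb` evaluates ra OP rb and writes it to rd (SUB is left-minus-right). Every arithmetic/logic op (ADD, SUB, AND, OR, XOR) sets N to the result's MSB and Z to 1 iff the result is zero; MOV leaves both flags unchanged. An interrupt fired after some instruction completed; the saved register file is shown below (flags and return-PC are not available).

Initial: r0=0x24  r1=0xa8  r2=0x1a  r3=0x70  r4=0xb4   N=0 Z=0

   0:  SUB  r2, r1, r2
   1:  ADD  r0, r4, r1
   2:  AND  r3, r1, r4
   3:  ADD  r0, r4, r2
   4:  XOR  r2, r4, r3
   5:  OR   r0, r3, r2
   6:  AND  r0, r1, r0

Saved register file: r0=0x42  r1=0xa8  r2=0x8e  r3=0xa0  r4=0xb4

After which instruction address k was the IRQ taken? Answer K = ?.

after  0: r0=0x24 r1=0xa8 r2=0x8e r3=0x70 r4=0xb4  N=1 Z=0
after  1: r0=0x5c r1=0xa8 r2=0x8e r3=0x70 r4=0xb4  N=0 Z=0
after  2: r0=0x5c r1=0xa8 r2=0x8e r3=0xa0 r4=0xb4  N=1 Z=0
after  3: r0=0x42 r1=0xa8 r2=0x8e r3=0xa0 r4=0xb4  N=0 Z=0
-- IRQ taken; context saved, return-PC = 4 --

K = 3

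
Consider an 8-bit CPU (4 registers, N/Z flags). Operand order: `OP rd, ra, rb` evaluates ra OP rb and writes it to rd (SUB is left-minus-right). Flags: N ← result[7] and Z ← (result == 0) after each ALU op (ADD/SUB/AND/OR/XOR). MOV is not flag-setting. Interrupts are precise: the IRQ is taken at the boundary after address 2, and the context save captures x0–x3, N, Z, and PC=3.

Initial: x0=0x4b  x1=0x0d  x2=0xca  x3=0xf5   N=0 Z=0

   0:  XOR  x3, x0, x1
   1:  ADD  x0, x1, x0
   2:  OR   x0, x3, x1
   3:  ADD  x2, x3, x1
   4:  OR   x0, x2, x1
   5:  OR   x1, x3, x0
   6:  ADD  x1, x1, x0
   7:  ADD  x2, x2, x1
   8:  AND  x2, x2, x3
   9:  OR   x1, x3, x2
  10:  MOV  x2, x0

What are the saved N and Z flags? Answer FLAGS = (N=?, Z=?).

after  0: x0=0x4b x1=0x0d x2=0xca x3=0x46  N=0 Z=0
after  1: x0=0x58 x1=0x0d x2=0xca x3=0x46  N=0 Z=0
after  2: x0=0x4f x1=0x0d x2=0xca x3=0x46  N=0 Z=0
-- IRQ taken; context saved, return-PC = 3 --

FLAGS = (N=0, Z=0)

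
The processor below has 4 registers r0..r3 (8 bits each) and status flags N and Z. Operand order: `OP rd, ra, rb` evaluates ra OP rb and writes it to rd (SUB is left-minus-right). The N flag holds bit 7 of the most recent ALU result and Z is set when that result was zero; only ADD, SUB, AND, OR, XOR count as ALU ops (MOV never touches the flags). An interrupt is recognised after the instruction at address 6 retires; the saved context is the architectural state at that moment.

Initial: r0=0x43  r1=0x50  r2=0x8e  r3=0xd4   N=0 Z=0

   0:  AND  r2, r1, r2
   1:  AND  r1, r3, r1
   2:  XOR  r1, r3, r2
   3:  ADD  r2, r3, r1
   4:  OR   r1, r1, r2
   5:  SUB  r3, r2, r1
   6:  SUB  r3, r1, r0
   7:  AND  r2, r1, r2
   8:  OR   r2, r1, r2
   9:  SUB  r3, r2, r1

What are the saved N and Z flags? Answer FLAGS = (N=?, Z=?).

after  0: r0=0x43 r1=0x50 r2=0x00 r3=0xd4  N=0 Z=1
after  1: r0=0x43 r1=0x50 r2=0x00 r3=0xd4  N=0 Z=0
after  2: r0=0x43 r1=0xd4 r2=0x00 r3=0xd4  N=1 Z=0
after  3: r0=0x43 r1=0xd4 r2=0xa8 r3=0xd4  N=1 Z=0
after  4: r0=0x43 r1=0xfc r2=0xa8 r3=0xd4  N=1 Z=0
after  5: r0=0x43 r1=0xfc r2=0xa8 r3=0xac  N=1 Z=0
after  6: r0=0x43 r1=0xfc r2=0xa8 r3=0xb9  N=1 Z=0
-- IRQ taken; context saved, return-PC = 7 --

FLAGS = (N=1, Z=0)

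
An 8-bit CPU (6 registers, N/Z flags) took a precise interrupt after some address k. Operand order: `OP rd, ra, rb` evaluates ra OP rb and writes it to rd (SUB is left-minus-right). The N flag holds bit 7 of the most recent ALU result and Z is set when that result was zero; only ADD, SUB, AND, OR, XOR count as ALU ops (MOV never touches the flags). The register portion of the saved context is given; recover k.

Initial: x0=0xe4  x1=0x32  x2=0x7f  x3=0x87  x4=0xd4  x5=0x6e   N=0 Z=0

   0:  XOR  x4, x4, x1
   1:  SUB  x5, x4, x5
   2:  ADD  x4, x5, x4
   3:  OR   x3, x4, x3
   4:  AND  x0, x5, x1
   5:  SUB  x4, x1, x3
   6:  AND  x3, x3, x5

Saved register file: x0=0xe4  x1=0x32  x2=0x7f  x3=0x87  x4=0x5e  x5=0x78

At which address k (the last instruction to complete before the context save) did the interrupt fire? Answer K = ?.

after  0: x0=0xe4 x1=0x32 x2=0x7f x3=0x87 x4=0xe6 x5=0x6e  N=1 Z=0
after  1: x0=0xe4 x1=0x32 x2=0x7f x3=0x87 x4=0xe6 x5=0x78  N=0 Z=0
after  2: x0=0xe4 x1=0x32 x2=0x7f x3=0x87 x4=0x5e x5=0x78  N=0 Z=0
-- IRQ taken; context saved, return-PC = 3 --

K = 2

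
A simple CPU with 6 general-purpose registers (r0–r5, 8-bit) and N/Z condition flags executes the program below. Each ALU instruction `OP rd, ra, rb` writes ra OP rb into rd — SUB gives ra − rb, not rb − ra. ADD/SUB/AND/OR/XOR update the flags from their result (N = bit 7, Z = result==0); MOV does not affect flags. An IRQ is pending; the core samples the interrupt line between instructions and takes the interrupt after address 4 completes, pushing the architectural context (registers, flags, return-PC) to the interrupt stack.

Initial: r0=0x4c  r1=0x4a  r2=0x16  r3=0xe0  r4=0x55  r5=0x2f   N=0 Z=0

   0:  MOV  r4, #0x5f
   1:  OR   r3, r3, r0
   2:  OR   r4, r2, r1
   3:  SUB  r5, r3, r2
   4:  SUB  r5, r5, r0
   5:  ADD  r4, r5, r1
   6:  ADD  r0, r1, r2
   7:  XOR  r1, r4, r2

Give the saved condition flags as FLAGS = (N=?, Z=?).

FLAGS = (N=1, Z=0)

after  0: r0=0x4c r1=0x4a r2=0x16 r3=0xe0 r4=0x5f r5=0x2f  N=0 Z=0
after  1: r0=0x4c r1=0x4a r2=0x16 r3=0xec r4=0x5f r5=0x2f  N=1 Z=0
after  2: r0=0x4c r1=0x4a r2=0x16 r3=0xec r4=0x5e r5=0x2f  N=0 Z=0
after  3: r0=0x4c r1=0x4a r2=0x16 r3=0xec r4=0x5e r5=0xd6  N=1 Z=0
after  4: r0=0x4c r1=0x4a r2=0x16 r3=0xec r4=0x5e r5=0x8a  N=1 Z=0
-- IRQ taken; context saved, return-PC = 5 --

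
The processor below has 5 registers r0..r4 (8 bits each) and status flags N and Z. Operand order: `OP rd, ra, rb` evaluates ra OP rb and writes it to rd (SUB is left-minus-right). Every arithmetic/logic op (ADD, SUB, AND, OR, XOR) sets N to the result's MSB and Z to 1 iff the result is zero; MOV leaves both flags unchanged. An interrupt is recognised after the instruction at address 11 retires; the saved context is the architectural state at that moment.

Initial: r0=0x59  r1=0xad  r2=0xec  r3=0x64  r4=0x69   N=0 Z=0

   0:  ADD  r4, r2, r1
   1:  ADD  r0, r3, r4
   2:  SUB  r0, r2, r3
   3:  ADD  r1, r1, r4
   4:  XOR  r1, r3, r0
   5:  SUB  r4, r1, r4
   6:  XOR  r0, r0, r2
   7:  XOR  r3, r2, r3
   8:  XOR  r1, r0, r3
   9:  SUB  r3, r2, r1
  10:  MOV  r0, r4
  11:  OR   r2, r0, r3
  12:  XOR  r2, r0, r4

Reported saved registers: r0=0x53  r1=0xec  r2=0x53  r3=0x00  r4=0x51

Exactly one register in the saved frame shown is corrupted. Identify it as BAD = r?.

after  0: r0=0x59 r1=0xad r2=0xec r3=0x64 r4=0x99  N=1 Z=0
after  1: r0=0xfd r1=0xad r2=0xec r3=0x64 r4=0x99  N=1 Z=0
after  2: r0=0x88 r1=0xad r2=0xec r3=0x64 r4=0x99  N=1 Z=0
after  3: r0=0x88 r1=0x46 r2=0xec r3=0x64 r4=0x99  N=0 Z=0
after  4: r0=0x88 r1=0xec r2=0xec r3=0x64 r4=0x99  N=1 Z=0
after  5: r0=0x88 r1=0xec r2=0xec r3=0x64 r4=0x53  N=0 Z=0
after  6: r0=0x64 r1=0xec r2=0xec r3=0x64 r4=0x53  N=0 Z=0
after  7: r0=0x64 r1=0xec r2=0xec r3=0x88 r4=0x53  N=1 Z=0
after  8: r0=0x64 r1=0xec r2=0xec r3=0x88 r4=0x53  N=1 Z=0
after  9: r0=0x64 r1=0xec r2=0xec r3=0x00 r4=0x53  N=0 Z=1
after 10: r0=0x53 r1=0xec r2=0xec r3=0x00 r4=0x53  N=0 Z=1
after 11: r0=0x53 r1=0xec r2=0x53 r3=0x00 r4=0x53  N=0 Z=0
-- IRQ taken; context saved, return-PC = 12 --
mismatch: r4: reported 0x51 vs actual 0x53

BAD = r4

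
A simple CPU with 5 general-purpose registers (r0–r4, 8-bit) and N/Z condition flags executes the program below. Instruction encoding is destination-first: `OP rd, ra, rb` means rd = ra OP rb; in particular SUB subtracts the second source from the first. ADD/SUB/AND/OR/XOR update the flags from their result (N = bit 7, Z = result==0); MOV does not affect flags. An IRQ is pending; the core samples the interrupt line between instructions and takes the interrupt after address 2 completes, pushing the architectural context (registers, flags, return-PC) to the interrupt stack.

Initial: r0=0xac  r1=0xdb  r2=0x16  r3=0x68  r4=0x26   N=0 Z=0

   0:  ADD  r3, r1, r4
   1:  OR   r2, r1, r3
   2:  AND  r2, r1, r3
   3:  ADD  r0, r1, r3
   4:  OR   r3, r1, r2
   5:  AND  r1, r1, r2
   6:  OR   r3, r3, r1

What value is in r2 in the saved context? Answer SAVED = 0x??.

after  0: r0=0xac r1=0xdb r2=0x16 r3=0x01 r4=0x26  N=0 Z=0
after  1: r0=0xac r1=0xdb r2=0xdb r3=0x01 r4=0x26  N=1 Z=0
after  2: r0=0xac r1=0xdb r2=0x01 r3=0x01 r4=0x26  N=0 Z=0
-- IRQ taken; context saved, return-PC = 3 --

SAVED = 0x01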